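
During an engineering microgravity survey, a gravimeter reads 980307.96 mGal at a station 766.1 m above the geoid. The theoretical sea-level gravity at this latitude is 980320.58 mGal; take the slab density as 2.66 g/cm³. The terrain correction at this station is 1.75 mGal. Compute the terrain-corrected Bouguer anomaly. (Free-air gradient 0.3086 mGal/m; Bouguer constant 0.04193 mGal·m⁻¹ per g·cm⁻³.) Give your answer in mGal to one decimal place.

140.1

Free-air correction = 0.3086 × 766.1 = 236.42 mGal
Free-air anomaly = 980307.96 − 980320.58 + (236.42) = 223.80 mGal
Bouguer slab correction = 0.04193 × 2.66 × 766.1 = 85.45 mGal
Simple Bouguer anomaly = 223.80 − (85.45) = 138.35 mGal
Complete Bouguer anomaly = 138.35 + 1.75 = 140.10 mGal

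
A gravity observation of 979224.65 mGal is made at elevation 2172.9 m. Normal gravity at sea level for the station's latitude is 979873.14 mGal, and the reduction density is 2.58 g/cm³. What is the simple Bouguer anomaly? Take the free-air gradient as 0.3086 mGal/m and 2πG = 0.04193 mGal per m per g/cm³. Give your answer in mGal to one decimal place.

-213.0

Free-air correction = 0.3086 × 2172.9 = 670.56 mGal
Free-air anomaly = 979224.65 − 979873.14 + (670.56) = 22.07 mGal
Bouguer slab correction = 0.04193 × 2.58 × 2172.9 = 235.06 mGal
Simple Bouguer anomaly = 22.07 − (235.06) = -212.99 mGal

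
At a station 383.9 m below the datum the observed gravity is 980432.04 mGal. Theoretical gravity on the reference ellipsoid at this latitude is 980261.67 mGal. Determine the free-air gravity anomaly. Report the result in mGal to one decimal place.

51.9

Free-air correction = 0.3086 × -383.9 = -118.47 mGal
Free-air anomaly = 980432.04 − 980261.67 + (-118.47) = 51.90 mGal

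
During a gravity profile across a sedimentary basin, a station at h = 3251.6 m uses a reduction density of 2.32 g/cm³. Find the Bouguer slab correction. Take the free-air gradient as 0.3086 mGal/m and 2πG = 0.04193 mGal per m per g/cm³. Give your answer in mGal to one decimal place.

316.3

Bouguer slab correction = 0.04193 × 2.32 × 3251.6 = 316.3 mGal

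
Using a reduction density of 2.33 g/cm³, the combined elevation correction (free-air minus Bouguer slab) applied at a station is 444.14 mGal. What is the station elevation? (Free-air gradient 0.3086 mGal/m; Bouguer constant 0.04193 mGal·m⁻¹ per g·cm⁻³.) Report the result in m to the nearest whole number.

2106

Combined gradient = 0.3086 − 0.04193 × 2.33 = 0.2109031 mGal/m
h = 444.14 / 0.2109031 = 2105.90 m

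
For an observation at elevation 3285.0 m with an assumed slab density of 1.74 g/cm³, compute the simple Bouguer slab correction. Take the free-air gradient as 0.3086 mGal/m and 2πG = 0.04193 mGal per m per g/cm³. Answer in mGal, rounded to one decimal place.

239.7

Bouguer slab correction = 0.04193 × 1.74 × 3285.0 = 239.7 mGal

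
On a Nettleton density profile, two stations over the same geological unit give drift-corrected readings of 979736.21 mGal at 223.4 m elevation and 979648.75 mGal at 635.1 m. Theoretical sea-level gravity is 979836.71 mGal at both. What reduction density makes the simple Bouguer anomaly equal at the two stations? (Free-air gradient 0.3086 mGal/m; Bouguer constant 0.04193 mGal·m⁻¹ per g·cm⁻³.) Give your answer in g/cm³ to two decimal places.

Δg_obs = 979648.75 − 979736.21 = -87.46 mGal over Δh = 635.1 − 223.4 = 411.7 m
Equal Bouguer anomalies ⇒ Δg_obs + (0.3086 − 0.04193ρ)·Δh = 0
0.3086 − 0.04193ρ = −Δg_obs/Δh = 0.21244
ρ = (0.3086 − 0.21244) / 0.04193 = 2.29 g/cm³

2.29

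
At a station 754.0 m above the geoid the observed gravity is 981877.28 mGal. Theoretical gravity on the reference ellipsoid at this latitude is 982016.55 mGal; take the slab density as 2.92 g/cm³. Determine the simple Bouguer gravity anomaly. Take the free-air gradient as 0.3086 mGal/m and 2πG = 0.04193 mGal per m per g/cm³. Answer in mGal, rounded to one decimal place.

1.1

Free-air correction = 0.3086 × 754.0 = 232.68 mGal
Free-air anomaly = 981877.28 − 982016.55 + (232.68) = 93.41 mGal
Bouguer slab correction = 0.04193 × 2.92 × 754.0 = 92.32 mGal
Simple Bouguer anomaly = 93.41 − (92.32) = 1.09 mGal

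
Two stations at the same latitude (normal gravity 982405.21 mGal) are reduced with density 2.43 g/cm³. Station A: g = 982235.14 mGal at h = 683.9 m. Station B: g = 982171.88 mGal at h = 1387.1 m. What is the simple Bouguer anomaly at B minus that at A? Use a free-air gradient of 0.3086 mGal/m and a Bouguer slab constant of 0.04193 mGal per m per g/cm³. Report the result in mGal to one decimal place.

82.1

Δg_SB(A) = 982235.14 − 982405.21 + 0.3086×683.9 − 0.04193×2.43×683.9 = -28.70 mGal
Δg_SB(B) = 982171.88 − 982405.21 + 0.3086×1387.1 − 0.04193×2.43×1387.1 = 53.40 mGal
Difference = 53.40 − (-28.70) = 82.10 mGal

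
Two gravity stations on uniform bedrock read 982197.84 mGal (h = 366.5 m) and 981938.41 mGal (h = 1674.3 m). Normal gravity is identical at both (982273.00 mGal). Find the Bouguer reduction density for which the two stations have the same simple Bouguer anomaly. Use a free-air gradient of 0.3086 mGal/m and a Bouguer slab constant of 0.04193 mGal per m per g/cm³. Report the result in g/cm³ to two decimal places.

2.63

Δg_obs = 981938.41 − 982197.84 = -259.43 mGal over Δh = 1674.3 − 366.5 = 1307.8 m
Equal Bouguer anomalies ⇒ Δg_obs + (0.3086 − 0.04193ρ)·Δh = 0
0.3086 − 0.04193ρ = −Δg_obs/Δh = 0.19837
ρ = (0.3086 − 0.19837) / 0.04193 = 2.63 g/cm³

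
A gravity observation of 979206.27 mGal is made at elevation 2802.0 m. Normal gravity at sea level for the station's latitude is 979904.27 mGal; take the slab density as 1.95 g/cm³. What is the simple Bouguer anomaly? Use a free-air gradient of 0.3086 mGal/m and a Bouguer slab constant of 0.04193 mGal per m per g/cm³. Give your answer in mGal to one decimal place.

Free-air correction = 0.3086 × 2802.0 = 864.70 mGal
Free-air anomaly = 979206.27 − 979904.27 + (864.70) = 166.70 mGal
Bouguer slab correction = 0.04193 × 1.95 × 2802.0 = 229.10 mGal
Simple Bouguer anomaly = 166.70 − (229.10) = -62.40 mGal

-62.4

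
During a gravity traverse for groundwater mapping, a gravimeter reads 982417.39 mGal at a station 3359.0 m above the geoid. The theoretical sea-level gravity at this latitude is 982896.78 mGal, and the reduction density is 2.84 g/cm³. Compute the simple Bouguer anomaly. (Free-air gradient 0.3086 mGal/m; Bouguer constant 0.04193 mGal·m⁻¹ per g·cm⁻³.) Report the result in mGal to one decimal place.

Free-air correction = 0.3086 × 3359.0 = 1036.59 mGal
Free-air anomaly = 982417.39 − 982896.78 + (1036.59) = 557.20 mGal
Bouguer slab correction = 0.04193 × 2.84 × 3359.0 = 399.99 mGal
Simple Bouguer anomaly = 557.20 − (399.99) = 157.21 mGal

157.2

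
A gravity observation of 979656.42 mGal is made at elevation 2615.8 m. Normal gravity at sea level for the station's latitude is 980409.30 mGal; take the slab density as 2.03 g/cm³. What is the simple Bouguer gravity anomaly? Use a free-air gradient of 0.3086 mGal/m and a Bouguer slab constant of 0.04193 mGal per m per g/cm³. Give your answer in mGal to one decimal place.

Free-air correction = 0.3086 × 2615.8 = 807.24 mGal
Free-air anomaly = 979656.42 − 980409.30 + (807.24) = 54.36 mGal
Bouguer slab correction = 0.04193 × 2.03 × 2615.8 = 222.65 mGal
Simple Bouguer anomaly = 54.36 − (222.65) = -168.29 mGal

-168.3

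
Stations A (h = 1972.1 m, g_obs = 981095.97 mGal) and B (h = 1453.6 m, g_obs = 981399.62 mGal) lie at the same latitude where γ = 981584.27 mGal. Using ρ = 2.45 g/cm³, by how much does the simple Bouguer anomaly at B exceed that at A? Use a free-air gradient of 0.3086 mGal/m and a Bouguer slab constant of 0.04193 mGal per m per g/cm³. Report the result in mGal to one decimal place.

Δg_SB(A) = 981095.97 − 981584.27 + 0.3086×1972.1 − 0.04193×2.45×1972.1 = -82.30 mGal
Δg_SB(B) = 981399.62 − 981584.27 + 0.3086×1453.6 − 0.04193×2.45×1453.6 = 114.60 mGal
Difference = 114.60 − (-82.30) = 196.90 mGal

196.9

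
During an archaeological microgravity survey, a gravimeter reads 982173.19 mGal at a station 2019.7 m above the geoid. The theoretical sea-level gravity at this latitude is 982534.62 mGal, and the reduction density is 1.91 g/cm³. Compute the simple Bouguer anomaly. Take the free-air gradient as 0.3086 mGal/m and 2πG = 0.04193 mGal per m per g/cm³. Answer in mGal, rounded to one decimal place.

Free-air correction = 0.3086 × 2019.7 = 623.28 mGal
Free-air anomaly = 982173.19 − 982534.62 + (623.28) = 261.85 mGal
Bouguer slab correction = 0.04193 × 1.91 × 2019.7 = 161.75 mGal
Simple Bouguer anomaly = 261.85 − (161.75) = 100.10 mGal

100.1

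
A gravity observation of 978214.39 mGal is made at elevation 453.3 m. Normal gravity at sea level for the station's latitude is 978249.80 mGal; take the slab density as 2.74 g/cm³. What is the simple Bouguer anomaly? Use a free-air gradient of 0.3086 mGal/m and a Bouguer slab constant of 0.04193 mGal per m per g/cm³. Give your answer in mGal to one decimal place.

Free-air correction = 0.3086 × 453.3 = 139.89 mGal
Free-air anomaly = 978214.39 − 978249.80 + (139.89) = 104.48 mGal
Bouguer slab correction = 0.04193 × 2.74 × 453.3 = 52.08 mGal
Simple Bouguer anomaly = 104.48 − (52.08) = 52.40 mGal

52.4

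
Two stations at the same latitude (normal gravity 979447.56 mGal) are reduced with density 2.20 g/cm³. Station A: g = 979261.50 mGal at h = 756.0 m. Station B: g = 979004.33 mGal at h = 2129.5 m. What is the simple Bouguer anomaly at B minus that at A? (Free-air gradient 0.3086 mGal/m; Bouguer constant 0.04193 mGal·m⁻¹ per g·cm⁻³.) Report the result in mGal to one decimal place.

Δg_SB(A) = 979261.50 − 979447.56 + 0.3086×756.0 − 0.04193×2.20×756.0 = -22.50 mGal
Δg_SB(B) = 979004.33 − 979447.56 + 0.3086×2129.5 − 0.04193×2.20×2129.5 = 17.50 mGal
Difference = 17.50 − (-22.50) = 40.00 mGal

40.0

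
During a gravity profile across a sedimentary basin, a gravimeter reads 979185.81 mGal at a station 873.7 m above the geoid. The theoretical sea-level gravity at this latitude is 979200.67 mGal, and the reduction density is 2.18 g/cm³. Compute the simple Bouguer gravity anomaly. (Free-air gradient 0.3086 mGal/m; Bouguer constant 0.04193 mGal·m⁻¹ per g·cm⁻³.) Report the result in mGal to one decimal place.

174.9

Free-air correction = 0.3086 × 873.7 = 269.62 mGal
Free-air anomaly = 979185.81 − 979200.67 + (269.62) = 254.76 mGal
Bouguer slab correction = 0.04193 × 2.18 × 873.7 = 79.86 mGal
Simple Bouguer anomaly = 254.76 − (79.86) = 174.90 mGal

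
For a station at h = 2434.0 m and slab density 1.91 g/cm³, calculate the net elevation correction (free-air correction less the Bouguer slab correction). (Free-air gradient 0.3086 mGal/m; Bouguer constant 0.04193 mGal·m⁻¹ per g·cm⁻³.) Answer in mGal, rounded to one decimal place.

Combined gradient = 0.3086 − 0.04193 × 1.91 = 0.2285137 mGal/m
Combined elevation correction = 0.2285137 × 2434.0 = 556.2 mGal

556.2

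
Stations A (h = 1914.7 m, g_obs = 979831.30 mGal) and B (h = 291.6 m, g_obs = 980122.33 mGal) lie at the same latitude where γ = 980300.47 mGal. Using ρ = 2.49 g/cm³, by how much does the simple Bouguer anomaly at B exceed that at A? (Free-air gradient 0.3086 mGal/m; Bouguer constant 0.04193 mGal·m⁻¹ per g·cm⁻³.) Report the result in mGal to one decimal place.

Δg_SB(A) = 979831.30 − 980300.47 + 0.3086×1914.7 − 0.04193×2.49×1914.7 = -78.20 mGal
Δg_SB(B) = 980122.33 − 980300.47 + 0.3086×291.6 − 0.04193×2.49×291.6 = -118.60 mGal
Difference = -118.60 − (-78.20) = -40.40 mGal

-40.4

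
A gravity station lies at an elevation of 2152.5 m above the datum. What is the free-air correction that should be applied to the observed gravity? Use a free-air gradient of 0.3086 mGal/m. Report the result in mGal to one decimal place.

664.3

Free-air correction = 0.3086 × 2152.5 = 664.3 mGal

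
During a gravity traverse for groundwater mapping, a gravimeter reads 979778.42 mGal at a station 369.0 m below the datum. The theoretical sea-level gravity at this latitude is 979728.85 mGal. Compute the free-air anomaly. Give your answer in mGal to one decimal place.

Free-air correction = 0.3086 × -369.0 = -113.87 mGal
Free-air anomaly = 979778.42 − 979728.85 + (-113.87) = -64.30 mGal

-64.3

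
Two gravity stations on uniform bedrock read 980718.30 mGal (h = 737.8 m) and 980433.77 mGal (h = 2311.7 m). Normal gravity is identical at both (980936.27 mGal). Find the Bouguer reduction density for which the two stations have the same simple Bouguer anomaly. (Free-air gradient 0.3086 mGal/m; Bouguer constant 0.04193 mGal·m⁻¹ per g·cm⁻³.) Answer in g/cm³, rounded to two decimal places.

Δg_obs = 980433.77 − 980718.30 = -284.53 mGal over Δh = 2311.7 − 737.8 = 1573.9 m
Equal Bouguer anomalies ⇒ Δg_obs + (0.3086 − 0.04193ρ)·Δh = 0
0.3086 − 0.04193ρ = −Δg_obs/Δh = 0.18078
ρ = (0.3086 − 0.18078) / 0.04193 = 3.05 g/cm³

3.05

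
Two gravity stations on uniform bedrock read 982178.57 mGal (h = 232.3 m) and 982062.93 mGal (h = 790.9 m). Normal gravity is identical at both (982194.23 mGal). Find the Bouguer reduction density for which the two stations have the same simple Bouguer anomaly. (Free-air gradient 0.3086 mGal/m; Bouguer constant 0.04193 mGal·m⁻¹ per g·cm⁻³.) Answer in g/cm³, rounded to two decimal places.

2.42

Δg_obs = 982062.93 − 982178.57 = -115.64 mGal over Δh = 790.9 − 232.3 = 558.6 m
Equal Bouguer anomalies ⇒ Δg_obs + (0.3086 − 0.04193ρ)·Δh = 0
0.3086 − 0.04193ρ = −Δg_obs/Δh = 0.20702
ρ = (0.3086 − 0.20702) / 0.04193 = 2.42 g/cm³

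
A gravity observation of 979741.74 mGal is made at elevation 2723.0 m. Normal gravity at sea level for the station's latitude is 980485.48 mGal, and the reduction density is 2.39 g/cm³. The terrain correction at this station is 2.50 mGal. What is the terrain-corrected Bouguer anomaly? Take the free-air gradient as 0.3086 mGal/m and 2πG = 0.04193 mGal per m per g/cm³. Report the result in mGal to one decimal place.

-173.8

Free-air correction = 0.3086 × 2723.0 = 840.32 mGal
Free-air anomaly = 979741.74 − 980485.48 + (840.32) = 96.58 mGal
Bouguer slab correction = 0.04193 × 2.39 × 2723.0 = 272.88 mGal
Simple Bouguer anomaly = 96.58 − (272.88) = -176.30 mGal
Complete Bouguer anomaly = -176.30 + 2.50 = -173.80 mGal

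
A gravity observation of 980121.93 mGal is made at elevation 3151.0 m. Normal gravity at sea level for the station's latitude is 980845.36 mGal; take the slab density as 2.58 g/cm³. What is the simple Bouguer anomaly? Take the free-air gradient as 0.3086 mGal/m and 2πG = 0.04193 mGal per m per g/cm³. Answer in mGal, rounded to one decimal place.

-91.9

Free-air correction = 0.3086 × 3151.0 = 972.40 mGal
Free-air anomaly = 980121.93 − 980845.36 + (972.40) = 248.97 mGal
Bouguer slab correction = 0.04193 × 2.58 × 3151.0 = 340.87 mGal
Simple Bouguer anomaly = 248.97 − (340.87) = -91.90 mGal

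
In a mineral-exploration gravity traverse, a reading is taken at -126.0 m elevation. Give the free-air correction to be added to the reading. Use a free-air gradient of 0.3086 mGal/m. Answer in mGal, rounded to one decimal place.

Free-air correction = 0.3086 × -126.0 = -38.9 mGal

-38.9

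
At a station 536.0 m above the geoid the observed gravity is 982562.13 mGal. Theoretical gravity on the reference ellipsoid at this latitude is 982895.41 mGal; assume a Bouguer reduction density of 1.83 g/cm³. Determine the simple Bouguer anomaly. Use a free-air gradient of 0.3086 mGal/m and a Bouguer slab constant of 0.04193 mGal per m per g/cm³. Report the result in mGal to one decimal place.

Free-air correction = 0.3086 × 536.0 = 165.41 mGal
Free-air anomaly = 982562.13 − 982895.41 + (165.41) = -167.87 mGal
Bouguer slab correction = 0.04193 × 1.83 × 536.0 = 41.13 mGal
Simple Bouguer anomaly = -167.87 − (41.13) = -209.00 mGal

-209.0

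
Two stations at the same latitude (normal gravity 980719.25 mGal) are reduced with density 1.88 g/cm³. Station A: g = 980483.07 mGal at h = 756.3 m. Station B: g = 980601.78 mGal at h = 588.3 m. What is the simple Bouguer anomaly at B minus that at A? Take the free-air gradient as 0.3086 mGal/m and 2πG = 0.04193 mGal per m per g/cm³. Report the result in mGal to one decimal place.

Δg_SB(A) = 980483.07 − 980719.25 + 0.3086×756.3 − 0.04193×1.88×756.3 = -62.40 mGal
Δg_SB(B) = 980601.78 − 980719.25 + 0.3086×588.3 − 0.04193×1.88×588.3 = 17.70 mGal
Difference = 17.70 − (-62.40) = 80.10 mGal

80.1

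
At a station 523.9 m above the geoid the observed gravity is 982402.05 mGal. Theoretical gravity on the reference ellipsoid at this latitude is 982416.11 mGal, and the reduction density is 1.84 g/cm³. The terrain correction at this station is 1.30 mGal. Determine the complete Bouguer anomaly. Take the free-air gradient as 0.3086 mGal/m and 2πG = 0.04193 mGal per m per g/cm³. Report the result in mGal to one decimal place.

108.5

Free-air correction = 0.3086 × 523.9 = 161.68 mGal
Free-air anomaly = 982402.05 − 982416.11 + (161.68) = 147.62 mGal
Bouguer slab correction = 0.04193 × 1.84 × 523.9 = 40.42 mGal
Simple Bouguer anomaly = 147.62 − (40.42) = 107.20 mGal
Complete Bouguer anomaly = 107.20 + 1.30 = 108.50 mGal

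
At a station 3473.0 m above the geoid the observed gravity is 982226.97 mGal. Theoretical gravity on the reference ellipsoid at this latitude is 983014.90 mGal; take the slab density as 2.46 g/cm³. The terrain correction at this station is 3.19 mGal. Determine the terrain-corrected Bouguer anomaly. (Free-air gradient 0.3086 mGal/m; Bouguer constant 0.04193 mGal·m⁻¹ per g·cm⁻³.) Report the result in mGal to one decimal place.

Free-air correction = 0.3086 × 3473.0 = 1071.77 mGal
Free-air anomaly = 982226.97 − 983014.90 + (1071.77) = 283.84 mGal
Bouguer slab correction = 0.04193 × 2.46 × 3473.0 = 358.23 mGal
Simple Bouguer anomaly = 283.84 − (358.23) = -74.39 mGal
Complete Bouguer anomaly = -74.39 + 3.19 = -71.20 mGal

-71.2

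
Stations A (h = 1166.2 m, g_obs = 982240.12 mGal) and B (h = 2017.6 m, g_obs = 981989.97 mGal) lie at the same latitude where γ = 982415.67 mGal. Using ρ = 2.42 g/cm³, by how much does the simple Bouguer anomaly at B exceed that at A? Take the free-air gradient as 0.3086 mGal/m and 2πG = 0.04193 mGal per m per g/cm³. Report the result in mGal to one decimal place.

Δg_SB(A) = 982240.12 − 982415.67 + 0.3086×1166.2 − 0.04193×2.42×1166.2 = 66.00 mGal
Δg_SB(B) = 981989.97 − 982415.67 + 0.3086×2017.6 − 0.04193×2.42×2017.6 = -7.80 mGal
Difference = -7.80 − (66.00) = -73.80 mGal

-73.8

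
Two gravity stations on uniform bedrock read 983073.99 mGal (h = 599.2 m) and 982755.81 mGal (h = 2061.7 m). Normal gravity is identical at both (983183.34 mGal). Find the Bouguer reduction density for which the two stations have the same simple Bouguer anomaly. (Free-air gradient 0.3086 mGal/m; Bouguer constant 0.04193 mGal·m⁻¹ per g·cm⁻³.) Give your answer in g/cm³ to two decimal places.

Δg_obs = 982755.81 − 983073.99 = -318.18 mGal over Δh = 2061.7 − 599.2 = 1462.5 m
Equal Bouguer anomalies ⇒ Δg_obs + (0.3086 − 0.04193ρ)·Δh = 0
0.3086 − 0.04193ρ = −Δg_obs/Δh = 0.21756
ρ = (0.3086 − 0.21756) / 0.04193 = 2.17 g/cm³

2.17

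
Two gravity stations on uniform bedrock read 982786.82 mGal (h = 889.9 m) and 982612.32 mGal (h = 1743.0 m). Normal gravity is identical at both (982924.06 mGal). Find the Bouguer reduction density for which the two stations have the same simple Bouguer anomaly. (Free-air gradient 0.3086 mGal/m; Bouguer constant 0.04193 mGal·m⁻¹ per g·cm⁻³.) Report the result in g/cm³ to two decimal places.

Δg_obs = 982612.32 − 982786.82 = -174.50 mGal over Δh = 1743.0 − 889.9 = 853.1 m
Equal Bouguer anomalies ⇒ Δg_obs + (0.3086 − 0.04193ρ)·Δh = 0
0.3086 − 0.04193ρ = −Δg_obs/Δh = 0.20455
ρ = (0.3086 − 0.20455) / 0.04193 = 2.48 g/cm³

2.48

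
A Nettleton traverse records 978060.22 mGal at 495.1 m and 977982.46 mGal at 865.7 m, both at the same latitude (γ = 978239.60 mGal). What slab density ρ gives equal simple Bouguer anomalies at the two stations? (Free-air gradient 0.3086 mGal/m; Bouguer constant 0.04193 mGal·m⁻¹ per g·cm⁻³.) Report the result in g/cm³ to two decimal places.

2.36

Δg_obs = 977982.46 − 978060.22 = -77.76 mGal over Δh = 865.7 − 495.1 = 370.6 m
Equal Bouguer anomalies ⇒ Δg_obs + (0.3086 − 0.04193ρ)·Δh = 0
0.3086 − 0.04193ρ = −Δg_obs/Δh = 0.20982
ρ = (0.3086 − 0.20982) / 0.04193 = 2.36 g/cm³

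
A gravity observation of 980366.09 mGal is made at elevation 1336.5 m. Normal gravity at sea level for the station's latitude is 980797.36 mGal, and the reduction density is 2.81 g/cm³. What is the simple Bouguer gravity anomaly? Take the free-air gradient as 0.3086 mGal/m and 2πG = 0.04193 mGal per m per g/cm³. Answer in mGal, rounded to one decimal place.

Free-air correction = 0.3086 × 1336.5 = 412.44 mGal
Free-air anomaly = 980366.09 − 980797.36 + (412.44) = -18.83 mGal
Bouguer slab correction = 0.04193 × 2.81 × 1336.5 = 157.47 mGal
Simple Bouguer anomaly = -18.83 − (157.47) = -176.30 mGal

-176.3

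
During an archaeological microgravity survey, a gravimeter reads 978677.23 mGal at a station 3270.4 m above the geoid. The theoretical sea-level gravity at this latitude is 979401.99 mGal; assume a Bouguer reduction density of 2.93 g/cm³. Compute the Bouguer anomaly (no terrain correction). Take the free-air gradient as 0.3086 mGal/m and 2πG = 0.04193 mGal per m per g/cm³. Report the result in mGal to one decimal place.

-117.3

Free-air correction = 0.3086 × 3270.4 = 1009.25 mGal
Free-air anomaly = 978677.23 − 979401.99 + (1009.25) = 284.49 mGal
Bouguer slab correction = 0.04193 × 2.93 × 3270.4 = 401.78 mGal
Simple Bouguer anomaly = 284.49 − (401.78) = -117.29 mGal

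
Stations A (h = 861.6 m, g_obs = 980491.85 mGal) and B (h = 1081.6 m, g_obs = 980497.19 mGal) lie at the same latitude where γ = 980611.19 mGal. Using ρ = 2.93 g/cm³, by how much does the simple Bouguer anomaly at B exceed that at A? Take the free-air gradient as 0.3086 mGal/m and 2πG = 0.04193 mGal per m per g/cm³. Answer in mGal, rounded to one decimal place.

46.2

Δg_SB(A) = 980491.85 − 980611.19 + 0.3086×861.6 − 0.04193×2.93×861.6 = 40.70 mGal
Δg_SB(B) = 980497.19 − 980611.19 + 0.3086×1081.6 − 0.04193×2.93×1081.6 = 86.90 mGal
Difference = 86.90 − (40.70) = 46.20 mGal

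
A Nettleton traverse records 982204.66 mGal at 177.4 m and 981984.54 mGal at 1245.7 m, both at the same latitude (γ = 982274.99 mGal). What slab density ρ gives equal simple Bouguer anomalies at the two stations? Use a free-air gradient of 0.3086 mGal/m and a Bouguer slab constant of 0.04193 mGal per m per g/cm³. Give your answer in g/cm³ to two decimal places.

2.45

Δg_obs = 981984.54 − 982204.66 = -220.12 mGal over Δh = 1245.7 − 177.4 = 1068.3 m
Equal Bouguer anomalies ⇒ Δg_obs + (0.3086 − 0.04193ρ)·Δh = 0
0.3086 − 0.04193ρ = −Δg_obs/Δh = 0.20605
ρ = (0.3086 − 0.20605) / 0.04193 = 2.45 g/cm³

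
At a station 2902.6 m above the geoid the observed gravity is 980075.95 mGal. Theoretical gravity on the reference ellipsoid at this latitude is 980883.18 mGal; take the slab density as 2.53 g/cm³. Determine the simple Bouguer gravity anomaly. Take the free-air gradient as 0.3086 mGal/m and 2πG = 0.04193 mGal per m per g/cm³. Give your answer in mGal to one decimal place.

-219.4

Free-air correction = 0.3086 × 2902.6 = 895.74 mGal
Free-air anomaly = 980075.95 − 980883.18 + (895.74) = 88.51 mGal
Bouguer slab correction = 0.04193 × 2.53 × 2902.6 = 307.92 mGal
Simple Bouguer anomaly = 88.51 − (307.92) = -219.41 mGal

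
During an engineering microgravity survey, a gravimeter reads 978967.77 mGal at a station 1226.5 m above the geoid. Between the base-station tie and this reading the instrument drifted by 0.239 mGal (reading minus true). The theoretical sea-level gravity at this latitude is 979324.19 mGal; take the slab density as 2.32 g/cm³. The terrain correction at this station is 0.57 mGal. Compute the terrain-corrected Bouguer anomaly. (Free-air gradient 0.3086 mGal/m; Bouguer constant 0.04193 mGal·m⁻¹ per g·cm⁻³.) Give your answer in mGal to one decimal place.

-96.9

Drift-corrected reading = 978967.77 − (0.239) = 978967.531 mGal
Free-air correction = 0.3086 × 1226.5 = 378.50 mGal
Free-air anomaly = 978967.531 − 979324.19 + (378.50) = 21.841 mGal
Bouguer slab correction = 0.04193 × 2.32 × 1226.5 = 119.31 mGal
Simple Bouguer anomaly = 21.841 − (119.31) = -97.469 mGal
Complete Bouguer anomaly = -97.469 + 0.57 = -96.899 mGal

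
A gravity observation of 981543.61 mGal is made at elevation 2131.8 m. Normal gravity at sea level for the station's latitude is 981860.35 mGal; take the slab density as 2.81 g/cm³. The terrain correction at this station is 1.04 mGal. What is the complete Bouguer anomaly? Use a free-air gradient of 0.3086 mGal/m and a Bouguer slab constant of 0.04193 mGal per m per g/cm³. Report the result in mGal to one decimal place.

91.0

Free-air correction = 0.3086 × 2131.8 = 657.87 mGal
Free-air anomaly = 981543.61 − 981860.35 + (657.87) = 341.13 mGal
Bouguer slab correction = 0.04193 × 2.81 × 2131.8 = 251.18 mGal
Simple Bouguer anomaly = 341.13 − (251.18) = 89.95 mGal
Complete Bouguer anomaly = 89.95 + 1.04 = 90.99 mGal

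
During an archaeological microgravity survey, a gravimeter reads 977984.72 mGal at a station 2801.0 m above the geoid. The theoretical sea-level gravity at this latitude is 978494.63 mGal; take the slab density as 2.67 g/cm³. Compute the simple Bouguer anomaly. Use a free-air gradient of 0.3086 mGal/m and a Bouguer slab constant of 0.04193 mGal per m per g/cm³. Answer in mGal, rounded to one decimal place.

Free-air correction = 0.3086 × 2801.0 = 864.39 mGal
Free-air anomaly = 977984.72 − 978494.63 + (864.39) = 354.48 mGal
Bouguer slab correction = 0.04193 × 2.67 × 2801.0 = 313.58 mGal
Simple Bouguer anomaly = 354.48 − (313.58) = 40.90 mGal

40.9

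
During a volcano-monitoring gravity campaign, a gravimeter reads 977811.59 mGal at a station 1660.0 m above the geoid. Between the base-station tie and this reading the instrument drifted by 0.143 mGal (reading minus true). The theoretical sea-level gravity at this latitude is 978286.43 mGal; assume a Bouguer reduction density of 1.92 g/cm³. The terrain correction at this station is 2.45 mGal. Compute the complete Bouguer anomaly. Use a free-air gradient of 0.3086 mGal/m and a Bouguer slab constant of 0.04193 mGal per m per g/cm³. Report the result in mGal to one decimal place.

-93.9

Drift-corrected reading = 977811.59 − (0.143) = 977811.447 mGal
Free-air correction = 0.3086 × 1660.0 = 512.28 mGal
Free-air anomaly = 977811.447 − 978286.43 + (512.28) = 37.297 mGal
Bouguer slab correction = 0.04193 × 1.92 × 1660.0 = 133.64 mGal
Simple Bouguer anomaly = 37.297 − (133.64) = -96.343 mGal
Complete Bouguer anomaly = -96.343 + 2.45 = -93.893 mGal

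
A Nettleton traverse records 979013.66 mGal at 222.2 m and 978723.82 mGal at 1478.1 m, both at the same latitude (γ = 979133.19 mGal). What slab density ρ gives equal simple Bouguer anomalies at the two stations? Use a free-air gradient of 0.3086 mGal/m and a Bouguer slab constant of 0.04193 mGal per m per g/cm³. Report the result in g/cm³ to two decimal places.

1.86

Δg_obs = 978723.82 − 979013.66 = -289.84 mGal over Δh = 1478.1 − 222.2 = 1255.9 m
Equal Bouguer anomalies ⇒ Δg_obs + (0.3086 − 0.04193ρ)·Δh = 0
0.3086 − 0.04193ρ = −Δg_obs/Δh = 0.23078
ρ = (0.3086 − 0.23078) / 0.04193 = 1.86 g/cm³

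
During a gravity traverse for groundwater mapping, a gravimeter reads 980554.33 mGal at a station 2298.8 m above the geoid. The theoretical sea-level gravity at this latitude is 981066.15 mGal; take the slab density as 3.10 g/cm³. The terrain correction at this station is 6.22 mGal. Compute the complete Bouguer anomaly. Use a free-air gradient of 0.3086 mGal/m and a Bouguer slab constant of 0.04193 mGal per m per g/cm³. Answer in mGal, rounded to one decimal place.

-95.0

Free-air correction = 0.3086 × 2298.8 = 709.41 mGal
Free-air anomaly = 980554.33 − 981066.15 + (709.41) = 197.59 mGal
Bouguer slab correction = 0.04193 × 3.10 × 2298.8 = 298.80 mGal
Simple Bouguer anomaly = 197.59 − (298.80) = -101.21 mGal
Complete Bouguer anomaly = -101.21 + 6.22 = -94.99 mGal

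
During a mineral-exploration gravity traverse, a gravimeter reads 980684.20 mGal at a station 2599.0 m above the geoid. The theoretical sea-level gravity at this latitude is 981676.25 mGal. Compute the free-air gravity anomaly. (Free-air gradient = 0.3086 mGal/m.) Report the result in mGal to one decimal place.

-190.0

Free-air correction = 0.3086 × 2599.0 = 802.05 mGal
Free-air anomaly = 980684.20 − 981676.25 + (802.05) = -190.00 mGal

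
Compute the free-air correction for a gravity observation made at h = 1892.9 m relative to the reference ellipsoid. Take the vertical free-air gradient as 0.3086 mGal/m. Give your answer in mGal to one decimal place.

584.1

Free-air correction = 0.3086 × 1892.9 = 584.1 mGal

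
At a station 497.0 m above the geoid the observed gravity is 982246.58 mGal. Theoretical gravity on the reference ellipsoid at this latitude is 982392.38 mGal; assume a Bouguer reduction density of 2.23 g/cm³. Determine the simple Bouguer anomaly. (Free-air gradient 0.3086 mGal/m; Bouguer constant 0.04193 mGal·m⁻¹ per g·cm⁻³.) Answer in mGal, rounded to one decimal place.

-38.9

Free-air correction = 0.3086 × 497.0 = 153.37 mGal
Free-air anomaly = 982246.58 − 982392.38 + (153.37) = 7.57 mGal
Bouguer slab correction = 0.04193 × 2.23 × 497.0 = 46.47 mGal
Simple Bouguer anomaly = 7.57 − (46.47) = -38.90 mGal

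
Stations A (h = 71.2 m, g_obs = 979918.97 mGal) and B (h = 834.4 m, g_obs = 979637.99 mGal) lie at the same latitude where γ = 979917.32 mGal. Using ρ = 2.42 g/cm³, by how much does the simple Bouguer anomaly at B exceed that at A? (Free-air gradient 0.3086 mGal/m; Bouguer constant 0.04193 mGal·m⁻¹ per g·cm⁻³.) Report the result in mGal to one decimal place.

-122.9

Δg_SB(A) = 979918.97 − 979917.32 + 0.3086×71.2 − 0.04193×2.42×71.2 = 16.40 mGal
Δg_SB(B) = 979637.99 − 979917.32 + 0.3086×834.4 − 0.04193×2.42×834.4 = -106.50 mGal
Difference = -106.50 − (16.40) = -122.90 mGal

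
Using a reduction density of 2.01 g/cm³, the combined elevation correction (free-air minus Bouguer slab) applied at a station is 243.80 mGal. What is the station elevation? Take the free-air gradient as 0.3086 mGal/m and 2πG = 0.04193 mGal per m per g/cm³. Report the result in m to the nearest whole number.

Combined gradient = 0.3086 − 0.04193 × 2.01 = 0.2243207 mGal/m
h = 243.80 / 0.2243207 = 1086.84 m

1087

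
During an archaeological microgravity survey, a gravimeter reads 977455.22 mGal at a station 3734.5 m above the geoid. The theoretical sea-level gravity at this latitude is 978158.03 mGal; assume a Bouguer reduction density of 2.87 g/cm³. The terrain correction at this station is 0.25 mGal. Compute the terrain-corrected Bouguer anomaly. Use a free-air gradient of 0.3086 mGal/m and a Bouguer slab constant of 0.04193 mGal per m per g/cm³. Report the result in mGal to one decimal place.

0.5

Free-air correction = 0.3086 × 3734.5 = 1152.47 mGal
Free-air anomaly = 977455.22 − 978158.03 + (1152.47) = 449.66 mGal
Bouguer slab correction = 0.04193 × 2.87 × 3734.5 = 449.41 mGal
Simple Bouguer anomaly = 449.66 − (449.41) = 0.25 mGal
Complete Bouguer anomaly = 0.25 + 0.25 = 0.50 mGal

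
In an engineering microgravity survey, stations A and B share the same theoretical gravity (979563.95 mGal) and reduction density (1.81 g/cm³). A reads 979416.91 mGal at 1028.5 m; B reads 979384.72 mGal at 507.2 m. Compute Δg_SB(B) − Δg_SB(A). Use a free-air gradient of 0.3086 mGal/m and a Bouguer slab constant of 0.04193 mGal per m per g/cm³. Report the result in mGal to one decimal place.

Δg_SB(A) = 979416.91 − 979563.95 + 0.3086×1028.5 − 0.04193×1.81×1028.5 = 92.30 mGal
Δg_SB(B) = 979384.72 − 979563.95 + 0.3086×507.2 − 0.04193×1.81×507.2 = -61.20 mGal
Difference = -61.20 − (92.30) = -153.50 mGal

-153.5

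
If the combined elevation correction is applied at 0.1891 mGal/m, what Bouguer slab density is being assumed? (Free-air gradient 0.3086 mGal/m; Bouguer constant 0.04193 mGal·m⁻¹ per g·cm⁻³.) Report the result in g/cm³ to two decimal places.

2.85

0.1891 = 0.3086 − 0.04193 × ρ
ρ = (0.3086 − 0.1891) / 0.04193 = 2.85 g/cm³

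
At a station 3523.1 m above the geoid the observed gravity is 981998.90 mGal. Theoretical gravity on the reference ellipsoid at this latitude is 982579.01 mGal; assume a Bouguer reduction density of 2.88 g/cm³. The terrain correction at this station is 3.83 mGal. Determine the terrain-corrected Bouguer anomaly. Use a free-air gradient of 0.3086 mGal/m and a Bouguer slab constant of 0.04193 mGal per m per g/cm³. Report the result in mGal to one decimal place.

Free-air correction = 0.3086 × 3523.1 = 1087.23 mGal
Free-air anomaly = 981998.90 − 982579.01 + (1087.23) = 507.12 mGal
Bouguer slab correction = 0.04193 × 2.88 × 3523.1 = 425.44 mGal
Simple Bouguer anomaly = 507.12 − (425.44) = 81.68 mGal
Complete Bouguer anomaly = 81.68 + 3.83 = 85.51 mGal

85.5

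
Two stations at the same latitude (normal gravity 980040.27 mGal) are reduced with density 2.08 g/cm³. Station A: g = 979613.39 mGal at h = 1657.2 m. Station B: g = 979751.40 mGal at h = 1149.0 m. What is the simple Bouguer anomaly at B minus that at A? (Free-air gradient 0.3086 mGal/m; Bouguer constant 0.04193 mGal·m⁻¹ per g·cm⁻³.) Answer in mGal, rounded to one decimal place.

Δg_SB(A) = 979613.39 − 980040.27 + 0.3086×1657.2 − 0.04193×2.08×1657.2 = -60.00 mGal
Δg_SB(B) = 979751.40 − 980040.27 + 0.3086×1149.0 − 0.04193×2.08×1149.0 = -34.50 mGal
Difference = -34.50 − (-60.00) = 25.50 mGal

25.5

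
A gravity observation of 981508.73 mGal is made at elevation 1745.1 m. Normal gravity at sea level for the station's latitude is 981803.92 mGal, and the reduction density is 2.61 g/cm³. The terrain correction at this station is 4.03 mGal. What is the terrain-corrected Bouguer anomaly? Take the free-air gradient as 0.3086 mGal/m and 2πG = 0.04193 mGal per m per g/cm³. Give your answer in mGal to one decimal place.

56.4

Free-air correction = 0.3086 × 1745.1 = 538.54 mGal
Free-air anomaly = 981508.73 − 981803.92 + (538.54) = 243.35 mGal
Bouguer slab correction = 0.04193 × 2.61 × 1745.1 = 190.98 mGal
Simple Bouguer anomaly = 243.35 − (190.98) = 52.37 mGal
Complete Bouguer anomaly = 52.37 + 4.03 = 56.40 mGal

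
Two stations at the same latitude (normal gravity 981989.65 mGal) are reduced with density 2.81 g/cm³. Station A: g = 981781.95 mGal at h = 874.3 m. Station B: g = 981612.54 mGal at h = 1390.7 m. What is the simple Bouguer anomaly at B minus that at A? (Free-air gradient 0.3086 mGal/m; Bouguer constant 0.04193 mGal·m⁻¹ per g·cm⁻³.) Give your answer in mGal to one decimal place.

-70.9

Δg_SB(A) = 981781.95 − 981989.65 + 0.3086×874.3 − 0.04193×2.81×874.3 = -40.90 mGal
Δg_SB(B) = 981612.54 − 981989.65 + 0.3086×1390.7 − 0.04193×2.81×1390.7 = -111.80 mGal
Difference = -111.80 − (-40.90) = -70.90 mGal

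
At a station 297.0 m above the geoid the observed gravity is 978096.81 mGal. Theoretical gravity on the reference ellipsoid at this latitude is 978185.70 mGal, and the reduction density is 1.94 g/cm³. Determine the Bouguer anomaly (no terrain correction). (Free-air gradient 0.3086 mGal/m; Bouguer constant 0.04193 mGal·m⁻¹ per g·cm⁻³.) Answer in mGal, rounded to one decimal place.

-21.4

Free-air correction = 0.3086 × 297.0 = 91.65 mGal
Free-air anomaly = 978096.81 − 978185.70 + (91.65) = 2.76 mGal
Bouguer slab correction = 0.04193 × 1.94 × 297.0 = 24.16 mGal
Simple Bouguer anomaly = 2.76 − (24.16) = -21.40 mGal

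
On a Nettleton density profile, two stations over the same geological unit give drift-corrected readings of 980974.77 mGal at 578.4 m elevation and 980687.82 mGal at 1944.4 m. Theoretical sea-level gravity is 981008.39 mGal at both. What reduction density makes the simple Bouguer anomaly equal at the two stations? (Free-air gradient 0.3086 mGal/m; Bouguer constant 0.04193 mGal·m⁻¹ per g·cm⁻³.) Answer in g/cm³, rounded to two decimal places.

Δg_obs = 980687.82 − 980974.77 = -286.95 mGal over Δh = 1944.4 − 578.4 = 1366.0 m
Equal Bouguer anomalies ⇒ Δg_obs + (0.3086 − 0.04193ρ)·Δh = 0
0.3086 − 0.04193ρ = −Δg_obs/Δh = 0.21007
ρ = (0.3086 − 0.21007) / 0.04193 = 2.35 g/cm³

2.35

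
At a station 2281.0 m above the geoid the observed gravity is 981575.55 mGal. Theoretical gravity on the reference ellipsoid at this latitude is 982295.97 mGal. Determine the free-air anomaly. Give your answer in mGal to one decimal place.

-16.5

Free-air correction = 0.3086 × 2281.0 = 703.92 mGal
Free-air anomaly = 981575.55 − 982295.97 + (703.92) = -16.50 mGal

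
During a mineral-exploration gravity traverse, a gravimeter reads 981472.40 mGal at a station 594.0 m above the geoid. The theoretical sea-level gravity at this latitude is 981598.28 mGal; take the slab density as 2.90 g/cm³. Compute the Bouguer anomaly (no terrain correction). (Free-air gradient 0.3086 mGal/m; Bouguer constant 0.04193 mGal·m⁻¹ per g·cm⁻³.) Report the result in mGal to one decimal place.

Free-air correction = 0.3086 × 594.0 = 183.31 mGal
Free-air anomaly = 981472.40 − 981598.28 + (183.31) = 57.43 mGal
Bouguer slab correction = 0.04193 × 2.90 × 594.0 = 72.23 mGal
Simple Bouguer anomaly = 57.43 − (72.23) = -14.80 mGal

-14.8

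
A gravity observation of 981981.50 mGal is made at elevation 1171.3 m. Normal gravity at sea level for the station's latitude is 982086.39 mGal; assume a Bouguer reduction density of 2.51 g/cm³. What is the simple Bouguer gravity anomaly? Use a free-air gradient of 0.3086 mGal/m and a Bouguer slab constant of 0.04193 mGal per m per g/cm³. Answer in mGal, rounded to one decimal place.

133.3

Free-air correction = 0.3086 × 1171.3 = 361.46 mGal
Free-air anomaly = 981981.50 − 982086.39 + (361.46) = 256.57 mGal
Bouguer slab correction = 0.04193 × 2.51 × 1171.3 = 123.27 mGal
Simple Bouguer anomaly = 256.57 − (123.27) = 133.30 mGal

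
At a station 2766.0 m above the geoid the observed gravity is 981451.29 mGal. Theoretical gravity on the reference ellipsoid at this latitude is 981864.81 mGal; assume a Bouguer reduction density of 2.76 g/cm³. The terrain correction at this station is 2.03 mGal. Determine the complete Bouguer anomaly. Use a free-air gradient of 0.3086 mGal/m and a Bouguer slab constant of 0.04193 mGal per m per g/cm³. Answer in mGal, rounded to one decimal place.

122.0

Free-air correction = 0.3086 × 2766.0 = 853.59 mGal
Free-air anomaly = 981451.29 − 981864.81 + (853.59) = 440.07 mGal
Bouguer slab correction = 0.04193 × 2.76 × 2766.0 = 320.10 mGal
Simple Bouguer anomaly = 440.07 − (320.10) = 119.97 mGal
Complete Bouguer anomaly = 119.97 + 2.03 = 122.00 mGal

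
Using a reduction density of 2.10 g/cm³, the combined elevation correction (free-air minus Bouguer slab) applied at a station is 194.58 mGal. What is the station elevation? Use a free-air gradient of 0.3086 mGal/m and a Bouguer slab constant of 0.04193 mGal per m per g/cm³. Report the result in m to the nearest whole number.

Combined gradient = 0.3086 − 0.04193 × 2.10 = 0.2205470 mGal/m
h = 194.58 / 0.2205470 = 882.26 m

882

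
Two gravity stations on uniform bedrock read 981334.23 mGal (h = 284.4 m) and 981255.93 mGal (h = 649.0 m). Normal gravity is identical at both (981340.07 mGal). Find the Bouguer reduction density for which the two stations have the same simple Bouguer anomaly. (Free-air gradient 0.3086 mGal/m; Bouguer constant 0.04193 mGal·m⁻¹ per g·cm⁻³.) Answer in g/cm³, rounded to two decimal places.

2.24

Δg_obs = 981255.93 − 981334.23 = -78.30 mGal over Δh = 649.0 − 284.4 = 364.6 m
Equal Bouguer anomalies ⇒ Δg_obs + (0.3086 − 0.04193ρ)·Δh = 0
0.3086 − 0.04193ρ = −Δg_obs/Δh = 0.21476
ρ = (0.3086 − 0.21476) / 0.04193 = 2.24 g/cm³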